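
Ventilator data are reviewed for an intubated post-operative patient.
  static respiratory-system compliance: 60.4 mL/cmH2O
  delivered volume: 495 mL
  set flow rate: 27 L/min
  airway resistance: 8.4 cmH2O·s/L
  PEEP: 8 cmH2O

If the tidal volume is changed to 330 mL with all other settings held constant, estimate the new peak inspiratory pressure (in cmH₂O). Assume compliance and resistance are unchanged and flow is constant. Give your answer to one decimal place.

Flow: 27 L/min ÷ 60 = 0.45 L/s.
PIP = Vt/C + R·V̇ + PEEP (constant-flow equation of motion).
Only the elastic term changes: ΔPIP = ΔVt / C = (330 − 495) / 60.4 = -2.732 cmH2O.
Original PIP = 495/60.4 + 8.4×0.45 + 8 = 19.975 cmH2O; new PIP = 19.975 + (-2.732) = 17.243 cmH2O.

17.2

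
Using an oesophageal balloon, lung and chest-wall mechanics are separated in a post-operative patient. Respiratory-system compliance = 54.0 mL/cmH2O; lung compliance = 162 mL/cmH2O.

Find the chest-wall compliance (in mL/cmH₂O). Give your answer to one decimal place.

81.0

1/Ccw = 1/Crs − 1/CL.
1/Ccw = 1/54.0 − 1/162 = 0.01235.
Ccw = 80.972 mL/cmH2O.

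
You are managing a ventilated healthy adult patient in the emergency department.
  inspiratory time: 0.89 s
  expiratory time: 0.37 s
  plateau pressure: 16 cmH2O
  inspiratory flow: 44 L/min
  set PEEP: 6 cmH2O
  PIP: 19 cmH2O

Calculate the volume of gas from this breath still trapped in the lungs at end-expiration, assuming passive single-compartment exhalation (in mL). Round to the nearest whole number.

163

Flow: 44 L/min ÷ 60 = 0.7333 L/s.
Vt = flow × Ti = 0.7333 L/s × 0.89 s × 1000 mL/L = 652.64 mL.
R = (PIP − Pplat)/V̇ = (19 − 16) / 0.7333 = 3.0/0.7333 = 4.091 cmH2O·s/L.
C = Vt/(Pplat − PEEP) = 652.64 / (16 − 6) = 652.64/10.0 = 65.264 mL/cmH2O.
τ = R × C = 4.091 × 0.06526 L/cmH2O = 0.267 s.
Fraction remaining = e^(−Te/τ) = e^(−0.37/0.267) = 0.2501.
Trapped volume = 652.64 × 0.2501 = 163.23 mL.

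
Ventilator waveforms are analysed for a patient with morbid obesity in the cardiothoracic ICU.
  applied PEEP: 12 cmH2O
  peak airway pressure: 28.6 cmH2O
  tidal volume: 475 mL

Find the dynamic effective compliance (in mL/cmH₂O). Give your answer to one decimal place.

Dynamic compliance = Vt / (PIP − PEEP) = 475 / (28.6 − 12) = 475 / 16.6 = 28.614 mL/cmH2O.

28.6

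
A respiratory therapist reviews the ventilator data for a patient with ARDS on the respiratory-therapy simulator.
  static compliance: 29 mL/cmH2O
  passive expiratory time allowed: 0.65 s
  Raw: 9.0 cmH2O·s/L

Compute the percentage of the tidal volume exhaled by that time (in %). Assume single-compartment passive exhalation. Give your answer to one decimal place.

τ = R × C = 9.0 × 29 mL/cmH2O = 9.0 × 0.029 L/cmH2O = 0.261 s.
Passive exhalation: V(t)/V₀ = e^(−t/τ) = e^(−0.65/0.261) = 0.08288.
Fraction exhaled = 1 − 0.08288 = 0.9171 → 91.71%.

91.7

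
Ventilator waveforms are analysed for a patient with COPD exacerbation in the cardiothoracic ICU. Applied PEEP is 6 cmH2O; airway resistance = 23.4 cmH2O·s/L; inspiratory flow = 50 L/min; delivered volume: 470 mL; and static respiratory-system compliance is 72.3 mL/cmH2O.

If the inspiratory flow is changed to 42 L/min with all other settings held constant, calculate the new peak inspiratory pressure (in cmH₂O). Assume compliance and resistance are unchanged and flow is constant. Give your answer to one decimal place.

Flow: 50 L/min ÷ 60 = 0.8333 L/s.
New flow: 42 L/min ÷ 60 = 0.7 L/s.
PIP = Vt/C + R·V̇ + PEEP (constant-flow equation of motion).
Only the resistive term changes: ΔPIP = R × ΔV̇ = 23.4 × (0.7 − 0.8333) = 23.4 × -0.1333 = -3.119 cmH2O.
Original PIP = 470/72.3 + 23.4×0.8333 + 6 = 32.0 cmH2O; new PIP = 32.0 + (-3.119) = 28.881 cmH2O.

28.9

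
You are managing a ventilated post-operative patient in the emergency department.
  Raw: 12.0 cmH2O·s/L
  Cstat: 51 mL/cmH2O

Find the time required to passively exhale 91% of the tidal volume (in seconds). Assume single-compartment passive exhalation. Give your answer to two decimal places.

τ = R × C = 12.0 × 51 mL/cmH2O = 12.0 × 0.051 L/cmH2O = 0.612 s.
Exhaled fraction f = 1 − e^(−t/τ) → t = −τ·ln(1 − f) = −0.612·ln(0.09) = 1.474 s.

1.47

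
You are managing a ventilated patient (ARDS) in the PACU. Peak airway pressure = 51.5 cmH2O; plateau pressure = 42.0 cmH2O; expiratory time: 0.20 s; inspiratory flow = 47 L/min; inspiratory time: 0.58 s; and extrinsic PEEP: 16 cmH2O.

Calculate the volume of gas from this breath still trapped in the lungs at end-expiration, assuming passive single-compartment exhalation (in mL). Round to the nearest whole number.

Flow: 47 L/min ÷ 60 = 0.7833 L/s.
Vt = flow × Ti = 0.7833 L/s × 0.58 s × 1000 mL/L = 454.31 mL.
R = (PIP − Pplat)/V̇ = (51.5 − 42.0) / 0.7833 = 9.5/0.7833 = 12.128 cmH2O·s/L.
C = Vt/(Pplat − PEEP) = 454.31 / (42.0 − 16) = 454.31/26.0 = 17.473 mL/cmH2O.
τ = R × C = 12.128 × 0.01747 L/cmH2O = 0.2119 s.
Fraction remaining = e^(−Te/τ) = e^(−0.20/0.2119) = 0.3891.
Trapped volume = 454.31 × 0.3891 = 176.77 mL.

177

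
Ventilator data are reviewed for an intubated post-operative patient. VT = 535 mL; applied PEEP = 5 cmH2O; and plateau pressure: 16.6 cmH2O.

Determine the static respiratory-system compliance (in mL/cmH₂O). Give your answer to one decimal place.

Cstat = Vt / (Pplat − PEEP) = 535 / (16.6 − 5) = 535 / 11.6 = 46.121 mL/cmH2O.

46.1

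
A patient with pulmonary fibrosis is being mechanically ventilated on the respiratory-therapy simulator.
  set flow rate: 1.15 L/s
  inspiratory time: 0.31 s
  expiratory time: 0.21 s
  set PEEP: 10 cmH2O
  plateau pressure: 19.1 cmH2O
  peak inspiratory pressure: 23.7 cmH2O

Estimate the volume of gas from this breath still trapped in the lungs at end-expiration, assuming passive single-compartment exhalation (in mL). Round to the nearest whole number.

93

Vt = flow × Ti = 1.15 L/s × 0.31 s × 1000 mL/L = 356.5 mL.
R = (PIP − Pplat)/V̇ = (23.7 − 19.1) / 1.15 = 4.6/1.15 = 4.0 cmH2O·s/L.
C = Vt/(Pplat − PEEP) = 356.5 / (19.1 − 10) = 356.5/9.1 = 39.176 mL/cmH2O.
τ = R × C = 4.0 × 0.03918 L/cmH2O = 0.1567 s.
Fraction remaining = e^(−Te/τ) = e^(−0.21/0.1567) = 0.2618.
Trapped volume = 356.5 × 0.2618 = 93.332 mL.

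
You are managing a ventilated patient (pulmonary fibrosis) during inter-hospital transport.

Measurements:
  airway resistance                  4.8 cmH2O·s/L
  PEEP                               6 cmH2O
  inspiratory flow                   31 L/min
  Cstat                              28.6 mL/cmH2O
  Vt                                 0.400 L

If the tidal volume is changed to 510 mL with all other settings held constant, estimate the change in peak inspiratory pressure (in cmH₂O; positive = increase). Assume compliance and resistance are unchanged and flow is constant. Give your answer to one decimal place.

PIP = Vt/C + R·V̇ + PEEP (constant-flow equation of motion).
Only the elastic term changes: ΔPIP = ΔVt / C = (510 − 400) / 28.6 = 3.846 cmH2O.

3.8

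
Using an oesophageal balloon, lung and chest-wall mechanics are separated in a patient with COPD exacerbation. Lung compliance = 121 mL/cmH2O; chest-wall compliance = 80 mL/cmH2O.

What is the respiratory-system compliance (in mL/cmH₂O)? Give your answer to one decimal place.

Lung and chest wall are elastances in series: 1/Crs = 1/CL + 1/Ccw.
1/Crs = 1/121 + 1/80 = 0.02076.
Crs = 48.17 mL/cmH2O.

48.2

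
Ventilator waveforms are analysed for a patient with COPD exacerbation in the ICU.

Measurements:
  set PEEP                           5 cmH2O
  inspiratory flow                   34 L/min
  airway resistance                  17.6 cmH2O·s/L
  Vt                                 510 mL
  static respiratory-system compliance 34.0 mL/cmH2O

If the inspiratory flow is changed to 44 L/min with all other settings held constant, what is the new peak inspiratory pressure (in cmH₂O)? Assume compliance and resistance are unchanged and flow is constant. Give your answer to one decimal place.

32.9

Flow: 34 L/min ÷ 60 = 0.5667 L/s.
New flow: 44 L/min ÷ 60 = 0.7333 L/s.
PIP = Vt/C + R·V̇ + PEEP (constant-flow equation of motion).
Only the resistive term changes: ΔPIP = R × ΔV̇ = 17.6 × (0.7333 − 0.5667) = 17.6 × 0.1666 = 2.932 cmH2O.
Original PIP = 510/34.0 + 17.6×0.5667 + 5 = 29.974 cmH2O; new PIP = 29.974 + (2.932) = 32.906 cmH2O.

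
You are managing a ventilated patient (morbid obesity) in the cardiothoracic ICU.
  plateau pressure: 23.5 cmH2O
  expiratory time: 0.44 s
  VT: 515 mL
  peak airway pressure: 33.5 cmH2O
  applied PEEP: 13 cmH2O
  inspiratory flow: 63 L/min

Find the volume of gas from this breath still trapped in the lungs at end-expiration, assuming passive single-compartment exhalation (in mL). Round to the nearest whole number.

201

Flow: 63 L/min ÷ 60 = 1.05 L/s.
R = (PIP − Pplat)/V̇ = (33.5 − 23.5) / 1.05 = 10.0/1.05 = 9.524 cmH2O·s/L.
C = Vt/(Pplat − PEEP) = 515.0 / (23.5 − 13) = 515.0/10.5 = 49.048 mL/cmH2O.
τ = R × C = 9.524 × 0.04905 L/cmH2O = 0.4672 s.
Fraction remaining = e^(−Te/τ) = e^(−0.44/0.4672) = 0.3899.
Trapped volume = 515.0 × 0.3899 = 200.8 mL.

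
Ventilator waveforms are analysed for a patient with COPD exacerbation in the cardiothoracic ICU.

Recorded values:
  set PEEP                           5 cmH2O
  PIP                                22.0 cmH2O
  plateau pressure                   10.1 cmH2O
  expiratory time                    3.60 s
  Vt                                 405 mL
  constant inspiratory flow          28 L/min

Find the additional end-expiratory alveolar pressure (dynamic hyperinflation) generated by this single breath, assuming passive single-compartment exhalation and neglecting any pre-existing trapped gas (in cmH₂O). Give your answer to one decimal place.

Flow: 28 L/min ÷ 60 = 0.4667 L/s.
R = (PIP − Pplat)/V̇ = (22.0 − 10.1) / 0.4667 = 11.9/0.4667 = 25.498 cmH2O·s/L.
C = Vt/(Pplat − PEEP) = 405.0 / (10.1 − 5) = 405.0/5.1 = 79.412 mL/cmH2O.
τ = R × C = 25.498 × 0.07941 L/cmH2O = 2.025 s.
Fraction remaining = e^(−Te/τ) = e^(−3.60/2.025) = 0.169; trapped volume = 405.0 × 0.169 = 68.445 mL.
Additional alveolar pressure from trapping ≈ V_trapped / C = 68.445 / 79.412 = 0.8619 cmH2O.

0.9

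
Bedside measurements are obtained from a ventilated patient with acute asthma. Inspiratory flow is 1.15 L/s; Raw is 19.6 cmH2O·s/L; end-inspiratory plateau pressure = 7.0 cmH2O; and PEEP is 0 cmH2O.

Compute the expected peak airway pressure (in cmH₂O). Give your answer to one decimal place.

29.5

PIP = Pplat + Raw × flow = 7.0 + 19.6 × 1.15 = 7.0 + 22.54 = 29.54 cmH2O.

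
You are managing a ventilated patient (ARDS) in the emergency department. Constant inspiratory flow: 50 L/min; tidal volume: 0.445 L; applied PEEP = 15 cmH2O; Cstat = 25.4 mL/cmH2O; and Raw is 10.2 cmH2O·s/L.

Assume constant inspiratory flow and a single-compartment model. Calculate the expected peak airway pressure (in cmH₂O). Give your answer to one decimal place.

Flow: 50 L/min ÷ 60 = 0.8333 L/s.
Equation of motion (constant flow): PIP = Vt/C + R·V̇ + PEEP.
PIP = 445/25.4 + 10.2×0.8333 + 15 = 17.52 + 8.5 + 15 = 41.02 cmH2O.

41.0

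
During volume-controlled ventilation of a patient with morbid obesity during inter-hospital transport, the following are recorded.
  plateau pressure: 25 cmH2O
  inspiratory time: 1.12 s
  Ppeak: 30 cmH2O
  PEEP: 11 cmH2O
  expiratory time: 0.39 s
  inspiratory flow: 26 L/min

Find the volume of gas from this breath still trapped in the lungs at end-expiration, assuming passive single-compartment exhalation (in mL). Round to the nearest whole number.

183

Flow: 26 L/min ÷ 60 = 0.4333 L/s.
Vt = flow × Ti = 0.4333 L/s × 1.12 s × 1000 mL/L = 485.3 mL.
R = (PIP − Pplat)/V̇ = (30 − 25) / 0.4333 = 5.0/0.4333 = 11.539 cmH2O·s/L.
C = Vt/(Pplat − PEEP) = 485.3 / (25 − 11) = 485.3/14.0 = 34.664 mL/cmH2O.
τ = R × C = 11.539 × 0.03466 L/cmH2O = 0.3999 s.
Fraction remaining = e^(−Te/τ) = e^(−0.39/0.3999) = 0.3771.
Trapped volume = 485.3 × 0.3771 = 183.01 mL.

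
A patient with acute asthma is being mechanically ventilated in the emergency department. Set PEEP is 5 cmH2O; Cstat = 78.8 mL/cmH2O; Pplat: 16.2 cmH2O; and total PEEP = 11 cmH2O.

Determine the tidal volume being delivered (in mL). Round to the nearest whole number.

End-expiratory occlusion gives total PEEP = 11 cmH2O (intrinsic PEEP = 11 − 5 = 6). Use total PEEP for the elastic gradient.
Vt = Cstat × (Pplat − PEEPtotal) = 78.8 × (16.2 − 11) = 78.8 × 5.2 = 409.76 mL.

410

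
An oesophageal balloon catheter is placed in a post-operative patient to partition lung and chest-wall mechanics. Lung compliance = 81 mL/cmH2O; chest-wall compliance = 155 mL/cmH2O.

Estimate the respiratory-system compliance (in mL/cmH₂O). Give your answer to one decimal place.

Lung and chest wall are elastances in series: 1/Crs = 1/CL + 1/Ccw.
1/Crs = 1/81 + 1/155 = 0.0188.
Crs = 53.191 mL/cmH2O.

53.2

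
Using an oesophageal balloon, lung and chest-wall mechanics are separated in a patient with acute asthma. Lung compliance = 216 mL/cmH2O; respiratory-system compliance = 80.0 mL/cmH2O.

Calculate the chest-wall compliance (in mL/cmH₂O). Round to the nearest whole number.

127

1/Ccw = 1/Crs − 1/CL.
1/Ccw = 1/80.0 − 1/216 = 0.00787.
Ccw = 127.06 mL/cmH2O.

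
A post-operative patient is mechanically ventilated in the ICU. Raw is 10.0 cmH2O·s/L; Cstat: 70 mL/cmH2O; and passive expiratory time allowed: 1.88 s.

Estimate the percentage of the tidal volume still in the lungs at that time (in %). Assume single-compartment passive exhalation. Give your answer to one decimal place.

τ = R × C = 10.0 × 70 mL/cmH2O = 10.0 × 0.070 L/cmH2O = 0.7 s.
Passive exhalation: V(t)/V₀ = e^(−t/τ) = e^(−1.88/0.7) = 0.06817.
Fraction remaining = 0.06817 → 6.817%.

6.8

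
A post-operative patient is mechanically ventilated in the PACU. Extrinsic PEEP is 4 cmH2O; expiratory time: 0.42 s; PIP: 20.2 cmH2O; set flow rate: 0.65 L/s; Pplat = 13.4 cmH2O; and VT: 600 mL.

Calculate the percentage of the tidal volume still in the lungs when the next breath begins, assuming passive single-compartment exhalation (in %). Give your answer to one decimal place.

R = (PIP − Pplat)/V̇ = (20.2 − 13.4) / 0.65 = 6.8/0.65 = 10.462 cmH2O·s/L.
C = Vt/(Pplat − PEEP) = 600.0 / (13.4 − 4) = 600.0/9.4 = 63.83 mL/cmH2O.
τ = R × C = 10.462 × 0.06383 L/cmH2O = 0.6678 s.
Fraction remaining at end-expiration = e^(−Te/τ) = e^(−0.42/0.6678) = 0.5332 → 53.32%.

53.3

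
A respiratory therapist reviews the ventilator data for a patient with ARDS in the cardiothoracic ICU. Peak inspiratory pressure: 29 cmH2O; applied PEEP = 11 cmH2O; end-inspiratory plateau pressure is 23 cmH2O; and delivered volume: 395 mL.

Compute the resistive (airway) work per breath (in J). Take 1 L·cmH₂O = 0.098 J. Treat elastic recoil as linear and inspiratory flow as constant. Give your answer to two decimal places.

0.23

With constant inspiratory flow the resistive pressure is constant at PIP − Pplat = 29 − 23 = 6.0 cmH2O, so resistive work = 6.0 × 0.395 = 2.37 L·cmH2O.
× 0.098 J/(L·cmH2O) → 0.2323 J.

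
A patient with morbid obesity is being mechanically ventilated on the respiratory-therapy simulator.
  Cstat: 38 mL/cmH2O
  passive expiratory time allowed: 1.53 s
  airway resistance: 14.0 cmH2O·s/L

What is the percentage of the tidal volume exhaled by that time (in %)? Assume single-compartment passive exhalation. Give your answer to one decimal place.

τ = R × C = 14.0 × 38 mL/cmH2O = 14.0 × 0.038 L/cmH2O = 0.532 s.
Passive exhalation: V(t)/V₀ = e^(−t/τ) = e^(−1.53/0.532) = 0.05636.
Fraction exhaled = 1 − 0.05636 = 0.9436 → 94.36%.

94.4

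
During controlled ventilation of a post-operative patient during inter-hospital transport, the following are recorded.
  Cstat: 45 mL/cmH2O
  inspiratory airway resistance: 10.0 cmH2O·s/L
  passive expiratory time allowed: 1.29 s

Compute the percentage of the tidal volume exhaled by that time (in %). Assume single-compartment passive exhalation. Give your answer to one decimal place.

τ = R × C = 10.0 × 45 mL/cmH2O = 10.0 × 0.045 L/cmH2O = 0.45 s.
Passive exhalation: V(t)/V₀ = e^(−t/τ) = e^(−1.29/0.45) = 0.05689.
Fraction exhaled = 1 − 0.05689 = 0.9431 → 94.31%.

94.3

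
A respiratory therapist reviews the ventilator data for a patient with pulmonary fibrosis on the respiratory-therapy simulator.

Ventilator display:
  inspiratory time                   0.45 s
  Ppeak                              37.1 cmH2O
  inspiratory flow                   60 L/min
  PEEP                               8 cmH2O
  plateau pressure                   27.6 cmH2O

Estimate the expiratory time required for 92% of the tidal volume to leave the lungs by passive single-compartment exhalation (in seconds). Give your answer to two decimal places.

0.55

Flow: 60 L/min ÷ 60 = 1 L/s.
Vt = flow × Ti = 1 L/s × 0.45 s × 1000 mL/L = 450.0 mL.
R = (PIP − Pplat)/V̇ = (37.1 − 27.6) / 1 = 9.5/1 = 9.5 cmH2O·s/L.
C = Vt/(Pplat − PEEP) = 450.0 / (27.6 − 8) = 450.0/19.6 = 22.959 mL/cmH2O.
τ = R × C = 9.5 × 0.02296 L/cmH2O = 0.2181 s.
t = −τ·ln(1 − 0.92) = −0.2181·ln(0.08) = 0.5509 s.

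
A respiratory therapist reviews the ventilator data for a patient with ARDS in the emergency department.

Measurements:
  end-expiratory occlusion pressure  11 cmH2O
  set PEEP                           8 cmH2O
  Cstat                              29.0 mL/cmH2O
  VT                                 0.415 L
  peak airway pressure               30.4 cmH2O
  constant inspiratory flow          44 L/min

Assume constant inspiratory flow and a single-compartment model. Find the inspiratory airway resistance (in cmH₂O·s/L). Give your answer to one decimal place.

Flow: 44 L/min ÷ 60 = 0.7333 L/s.
Total PEEP = 11 cmH2O (set 8 + intrinsic 3); this is the baseline alveolar pressure.
Equation of motion (constant flow): PIP = Vt/C + R·V̇ + PEEP.
R·V̇ = PIP − Vt/C − PEEP = 30.4 − 415/29.0 − 11 = 30.4 − 14.31 − 11 = 5.09 cmH2O.
R = 5.09 / 0.7333 = 6.941 cmH2O·s/L.

6.9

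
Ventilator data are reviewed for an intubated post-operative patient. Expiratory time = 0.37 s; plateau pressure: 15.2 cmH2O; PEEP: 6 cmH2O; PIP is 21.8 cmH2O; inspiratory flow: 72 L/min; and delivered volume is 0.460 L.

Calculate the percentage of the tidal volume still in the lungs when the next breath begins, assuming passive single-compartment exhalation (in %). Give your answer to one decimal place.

Flow: 72 L/min ÷ 60 = 1.2 L/s.
R = (PIP − Pplat)/V̇ = (21.8 − 15.2) / 1.2 = 6.6/1.2 = 5.5 cmH2O·s/L.
C = Vt/(Pplat − PEEP) = 460.0 / (15.2 − 6) = 460.0/9.2 = 50.0 mL/cmH2O.
τ = R × C = 5.5 × 0.05 L/cmH2O = 0.275 s.
Fraction remaining at end-expiration = e^(−Te/τ) = e^(−0.37/0.275) = 0.2604 → 26.04%.

26.0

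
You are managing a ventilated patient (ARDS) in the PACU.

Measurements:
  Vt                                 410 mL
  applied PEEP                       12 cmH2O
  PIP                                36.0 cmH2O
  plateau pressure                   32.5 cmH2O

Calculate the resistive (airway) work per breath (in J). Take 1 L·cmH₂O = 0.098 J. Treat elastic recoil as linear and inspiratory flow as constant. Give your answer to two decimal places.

0.14

With constant inspiratory flow the resistive pressure is constant at PIP − Pplat = 36.0 − 32.5 = 3.5 cmH2O, so resistive work = 3.5 × 0.410 = 1.435 L·cmH2O.
× 0.098 J/(L·cmH2O) → 0.1406 J.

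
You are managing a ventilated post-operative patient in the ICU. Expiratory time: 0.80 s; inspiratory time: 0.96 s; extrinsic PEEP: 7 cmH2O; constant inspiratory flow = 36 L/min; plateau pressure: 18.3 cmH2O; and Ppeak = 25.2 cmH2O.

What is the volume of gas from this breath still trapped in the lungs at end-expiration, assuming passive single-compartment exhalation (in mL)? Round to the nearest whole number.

Flow: 36 L/min ÷ 60 = 0.6 L/s.
Vt = flow × Ti = 0.6 L/s × 0.96 s × 1000 mL/L = 576.0 mL.
R = (PIP − Pplat)/V̇ = (25.2 − 18.3) / 0.6 = 6.9/0.6 = 11.5 cmH2O·s/L.
C = Vt/(Pplat − PEEP) = 576.0 / (18.3 − 7) = 576.0/11.3 = 50.973 mL/cmH2O.
τ = R × C = 11.5 × 0.05097 L/cmH2O = 0.5862 s.
Fraction remaining = e^(−Te/τ) = e^(−0.80/0.5862) = 0.2555.
Trapped volume = 576.0 × 0.2555 = 147.17 mL.

147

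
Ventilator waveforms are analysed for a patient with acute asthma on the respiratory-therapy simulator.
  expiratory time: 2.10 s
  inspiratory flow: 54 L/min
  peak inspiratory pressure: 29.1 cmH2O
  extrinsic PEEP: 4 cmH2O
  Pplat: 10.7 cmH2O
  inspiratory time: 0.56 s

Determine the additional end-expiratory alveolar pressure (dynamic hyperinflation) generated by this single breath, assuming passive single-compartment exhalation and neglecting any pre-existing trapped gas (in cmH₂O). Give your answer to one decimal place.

1.7

Flow: 54 L/min ÷ 60 = 0.9 L/s.
Vt = flow × Ti = 0.9 L/s × 0.56 s × 1000 mL/L = 504.0 mL.
R = (PIP − Pplat)/V̇ = (29.1 − 10.7) / 0.9 = 18.4/0.9 = 20.444 cmH2O·s/L.
C = Vt/(Pplat − PEEP) = 504.0 / (10.7 − 4) = 504.0/6.7 = 75.224 mL/cmH2O.
τ = R × C = 20.444 × 0.07522 L/cmH2O = 1.538 s.
Fraction remaining = e^(−Te/τ) = e^(−2.10/1.538) = 0.2553; trapped volume = 504.0 × 0.2553 = 128.67 mL.
Additional alveolar pressure from trapping ≈ V_trapped / C = 128.67 / 75.224 = 1.71 cmH2O.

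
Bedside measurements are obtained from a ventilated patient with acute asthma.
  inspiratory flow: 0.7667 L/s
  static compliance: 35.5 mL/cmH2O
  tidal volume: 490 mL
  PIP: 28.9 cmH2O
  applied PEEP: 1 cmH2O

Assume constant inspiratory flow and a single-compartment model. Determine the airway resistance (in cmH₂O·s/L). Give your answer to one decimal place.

18.4

Equation of motion (constant flow): PIP = Vt/C + R·V̇ + PEEP.
R·V̇ = PIP − Vt/C − PEEP = 28.9 − 490/35.5 − 1 = 28.9 − 13.803 − 1 = 14.097 cmH2O.
R = 14.097 / 0.7667 = 18.387 cmH2O·s/L.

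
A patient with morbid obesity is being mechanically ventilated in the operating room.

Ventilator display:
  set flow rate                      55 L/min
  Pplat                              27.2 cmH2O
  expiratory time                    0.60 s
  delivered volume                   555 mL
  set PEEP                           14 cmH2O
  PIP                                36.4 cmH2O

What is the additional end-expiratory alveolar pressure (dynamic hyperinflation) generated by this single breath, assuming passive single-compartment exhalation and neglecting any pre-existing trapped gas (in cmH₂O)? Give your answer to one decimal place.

3.2

Flow: 55 L/min ÷ 60 = 0.9167 L/s.
R = (PIP − Pplat)/V̇ = (36.4 − 27.2) / 0.9167 = 9.2/0.9167 = 10.036 cmH2O·s/L.
C = Vt/(Pplat − PEEP) = 555.0 / (27.2 − 14) = 555.0/13.2 = 42.045 mL/cmH2O.
τ = R × C = 10.036 × 0.04205 L/cmH2O = 0.422 s.
Fraction remaining = e^(−Te/τ) = e^(−0.60/0.422) = 0.2413; trapped volume = 555.0 × 0.2413 = 133.92 mL.
Additional alveolar pressure from trapping ≈ V_trapped / C = 133.92 / 42.045 = 3.185 cmH2O.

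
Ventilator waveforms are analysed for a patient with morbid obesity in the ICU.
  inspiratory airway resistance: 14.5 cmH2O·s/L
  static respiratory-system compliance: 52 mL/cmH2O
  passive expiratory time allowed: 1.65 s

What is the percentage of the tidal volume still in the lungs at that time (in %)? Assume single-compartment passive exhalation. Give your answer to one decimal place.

τ = R × C = 14.5 × 52 mL/cmH2O = 14.5 × 0.052 L/cmH2O = 0.754 s.
Passive exhalation: V(t)/V₀ = e^(−t/τ) = e^(−1.65/0.754) = 0.1121.
Fraction remaining = 0.1121 → 11.21%.

11.2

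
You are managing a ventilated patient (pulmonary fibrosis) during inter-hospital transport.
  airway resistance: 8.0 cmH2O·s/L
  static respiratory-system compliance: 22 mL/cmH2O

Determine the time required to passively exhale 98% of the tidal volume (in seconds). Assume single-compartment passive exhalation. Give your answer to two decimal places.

τ = R × C = 8.0 × 22 mL/cmH2O = 8.0 × 0.022 L/cmH2O = 0.176 s.
Exhaled fraction f = 1 − e^(−t/τ) → t = −τ·ln(1 − f) = −0.176·ln(0.02) = 0.6885 s.

0.69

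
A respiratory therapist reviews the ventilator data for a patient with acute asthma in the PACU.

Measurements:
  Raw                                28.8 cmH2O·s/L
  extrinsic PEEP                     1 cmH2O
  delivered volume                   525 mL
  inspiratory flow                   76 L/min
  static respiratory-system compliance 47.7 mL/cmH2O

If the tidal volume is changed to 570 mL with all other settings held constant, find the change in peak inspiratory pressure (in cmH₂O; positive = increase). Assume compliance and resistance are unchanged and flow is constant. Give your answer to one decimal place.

PIP = Vt/C + R·V̇ + PEEP (constant-flow equation of motion).
Only the elastic term changes: ΔPIP = ΔVt / C = (570 − 525) / 47.7 = 0.9434 cmH2O.

0.9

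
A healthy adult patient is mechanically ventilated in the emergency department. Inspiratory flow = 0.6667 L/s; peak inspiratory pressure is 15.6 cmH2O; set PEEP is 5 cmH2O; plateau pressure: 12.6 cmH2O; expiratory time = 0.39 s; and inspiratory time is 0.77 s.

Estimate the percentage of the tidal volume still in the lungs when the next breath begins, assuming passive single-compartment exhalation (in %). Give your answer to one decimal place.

Vt = flow × Ti = 0.6667 L/s × 0.77 s × 1000 mL/L = 513.36 mL.
R = (PIP − Pplat)/V̇ = (15.6 − 12.6) / 0.6667 = 3.0/0.6667 = 4.5 cmH2O·s/L.
C = Vt/(Pplat − PEEP) = 513.36 / (12.6 − 5) = 513.36/7.6 = 67.547 mL/cmH2O.
τ = R × C = 4.5 × 0.06755 L/cmH2O = 0.304 s.
Fraction remaining at end-expiration = e^(−Te/τ) = e^(−0.39/0.304) = 0.2772 → 27.72%.

27.7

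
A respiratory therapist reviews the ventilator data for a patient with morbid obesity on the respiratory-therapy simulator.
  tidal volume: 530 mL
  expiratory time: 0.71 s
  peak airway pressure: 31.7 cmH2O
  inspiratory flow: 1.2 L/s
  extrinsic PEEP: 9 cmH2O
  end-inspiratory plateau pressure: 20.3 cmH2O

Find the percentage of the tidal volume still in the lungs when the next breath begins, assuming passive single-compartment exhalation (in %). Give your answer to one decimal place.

R = (PIP − Pplat)/V̇ = (31.7 − 20.3) / 1.2 = 11.4/1.2 = 9.5 cmH2O·s/L.
C = Vt/(Pplat − PEEP) = 530.0 / (20.3 − 9) = 530.0/11.3 = 46.903 mL/cmH2O.
τ = R × C = 9.5 × 0.0469 L/cmH2O = 0.4456 s.
Fraction remaining at end-expiration = e^(−Te/τ) = e^(−0.71/0.4456) = 0.2032 → 20.32%.

20.3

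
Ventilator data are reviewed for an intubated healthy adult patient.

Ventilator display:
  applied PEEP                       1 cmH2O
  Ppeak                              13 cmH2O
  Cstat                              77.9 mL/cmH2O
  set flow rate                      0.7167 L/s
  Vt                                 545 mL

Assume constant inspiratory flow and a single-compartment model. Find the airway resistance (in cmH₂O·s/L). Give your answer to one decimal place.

Equation of motion (constant flow): PIP = Vt/C + R·V̇ + PEEP.
R·V̇ = PIP − Vt/C − PEEP = 13 − 545/77.9 − 1 = 13 − 6.996 − 1 = 5.004 cmH2O.
R = 5.004 / 0.7167 = 6.982 cmH2O·s/L.

7.0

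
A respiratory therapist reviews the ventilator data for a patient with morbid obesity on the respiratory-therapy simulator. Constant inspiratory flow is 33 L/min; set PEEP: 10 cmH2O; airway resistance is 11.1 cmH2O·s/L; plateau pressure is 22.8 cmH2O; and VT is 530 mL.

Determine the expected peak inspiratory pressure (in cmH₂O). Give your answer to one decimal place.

28.9

Flow: 33 L/min ÷ 60 = 0.55 L/s.
PIP = Pplat + Raw × flow = 22.8 + 11.1 × 0.55 = 22.8 + 6.105 = 28.905 cmH2O.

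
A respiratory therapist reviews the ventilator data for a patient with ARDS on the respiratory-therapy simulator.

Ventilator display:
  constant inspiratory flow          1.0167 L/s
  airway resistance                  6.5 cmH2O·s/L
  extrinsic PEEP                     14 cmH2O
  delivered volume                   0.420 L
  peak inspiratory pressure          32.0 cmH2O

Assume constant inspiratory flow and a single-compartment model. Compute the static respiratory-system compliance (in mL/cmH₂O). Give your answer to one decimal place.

Equation of motion (constant flow): PIP = Vt/C + R·V̇ + PEEP.
Vt/C = PIP − R·V̇ − PEEP = 32.0 − 6.5×1.0167 − 14 = 32.0 − 6.609 − 14 = 11.391 cmH2O.
C = Vt / 11.391 = 420 / 11.391 = 36.871 mL/cmH2O.

36.9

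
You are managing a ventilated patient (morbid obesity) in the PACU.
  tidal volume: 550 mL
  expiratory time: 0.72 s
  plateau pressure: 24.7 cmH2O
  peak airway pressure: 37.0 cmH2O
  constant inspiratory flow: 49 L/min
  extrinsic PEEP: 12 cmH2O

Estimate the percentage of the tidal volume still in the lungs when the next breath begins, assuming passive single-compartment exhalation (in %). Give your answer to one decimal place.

Flow: 49 L/min ÷ 60 = 0.8167 L/s.
R = (PIP − Pplat)/V̇ = (37.0 − 24.7) / 0.8167 = 12.3/0.8167 = 15.061 cmH2O·s/L.
C = Vt/(Pplat − PEEP) = 550.0 / (24.7 − 12) = 550.0/12.7 = 43.307 mL/cmH2O.
τ = R × C = 15.061 × 0.04331 L/cmH2O = 0.6523 s.
Fraction remaining at end-expiration = e^(−Te/τ) = e^(−0.72/0.6523) = 0.3316 → 33.16%.

33.2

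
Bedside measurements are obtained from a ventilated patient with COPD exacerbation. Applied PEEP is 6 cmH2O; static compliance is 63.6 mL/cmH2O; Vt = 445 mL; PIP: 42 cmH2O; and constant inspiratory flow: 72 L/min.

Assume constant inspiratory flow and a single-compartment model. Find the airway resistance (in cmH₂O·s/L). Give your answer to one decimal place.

24.2

Flow: 72 L/min ÷ 60 = 1.2 L/s.
Equation of motion (constant flow): PIP = Vt/C + R·V̇ + PEEP.
R·V̇ = PIP − Vt/C − PEEP = 42 − 445/63.6 − 6 = 42 − 6.997 − 6 = 29.003 cmH2O.
R = 29.003 / 1.2 = 24.169 cmH2O·s/L.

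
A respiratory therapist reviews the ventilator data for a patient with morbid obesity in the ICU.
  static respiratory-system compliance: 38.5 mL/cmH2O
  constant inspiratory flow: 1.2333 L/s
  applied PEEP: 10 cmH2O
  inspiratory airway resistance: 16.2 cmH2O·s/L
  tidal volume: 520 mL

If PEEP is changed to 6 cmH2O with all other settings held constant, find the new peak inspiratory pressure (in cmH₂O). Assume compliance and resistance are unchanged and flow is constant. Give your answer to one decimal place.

PIP = Vt/C + R·V̇ + PEEP (constant-flow equation of motion).
Only the baseline term changes: ΔPIP = ΔPEEP = 6 − 10 = -4.0 cmH2O.
Original PIP = 520/38.5 + 16.2×1.2333 + 10 = 43.486 cmH2O; new PIP = 43.486 + (-4.0) = 39.486 cmH2O.

39.5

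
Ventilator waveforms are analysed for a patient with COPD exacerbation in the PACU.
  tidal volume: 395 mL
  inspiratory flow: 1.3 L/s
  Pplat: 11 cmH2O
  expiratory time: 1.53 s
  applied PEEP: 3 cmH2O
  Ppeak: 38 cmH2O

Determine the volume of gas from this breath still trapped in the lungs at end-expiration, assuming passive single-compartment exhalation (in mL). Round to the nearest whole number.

89

R = (PIP − Pplat)/V̇ = (38 − 11) / 1.3 = 27.0/1.3 = 20.769 cmH2O·s/L.
C = Vt/(Pplat − PEEP) = 395.0 / (11 − 3) = 395.0/8.0 = 49.375 mL/cmH2O.
τ = R × C = 20.769 × 0.04938 L/cmH2O = 1.026 s.
Fraction remaining = e^(−Te/τ) = e^(−1.53/1.026) = 0.2251.
Trapped volume = 395.0 × 0.2251 = 88.915 mL.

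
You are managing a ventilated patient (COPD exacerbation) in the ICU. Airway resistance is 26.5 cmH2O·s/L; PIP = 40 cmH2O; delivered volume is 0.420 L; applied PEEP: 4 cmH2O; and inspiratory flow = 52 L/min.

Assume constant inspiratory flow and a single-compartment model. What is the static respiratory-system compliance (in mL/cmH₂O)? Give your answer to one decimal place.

32.2

Flow: 52 L/min ÷ 60 = 0.8667 L/s.
Equation of motion (constant flow): PIP = Vt/C + R·V̇ + PEEP.
Vt/C = PIP − R·V̇ − PEEP = 40 − 26.5×0.8667 − 4 = 40 − 22.968 − 4 = 13.032 cmH2O.
C = Vt / 13.032 = 420 / 13.032 = 32.228 mL/cmH2O.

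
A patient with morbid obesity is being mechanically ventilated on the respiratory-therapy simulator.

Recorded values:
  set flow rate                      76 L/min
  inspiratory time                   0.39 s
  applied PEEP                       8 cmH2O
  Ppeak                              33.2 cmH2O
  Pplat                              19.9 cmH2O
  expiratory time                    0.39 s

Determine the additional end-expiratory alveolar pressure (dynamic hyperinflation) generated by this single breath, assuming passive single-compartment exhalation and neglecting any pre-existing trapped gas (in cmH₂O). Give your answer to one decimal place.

Flow: 76 L/min ÷ 60 = 1.2667 L/s.
Vt = flow × Ti = 1.2667 L/s × 0.39 s × 1000 mL/L = 494.01 mL.
R = (PIP − Pplat)/V̇ = (33.2 − 19.9) / 1.2667 = 13.3/1.2667 = 10.5 cmH2O·s/L.
C = Vt/(Pplat − PEEP) = 494.01 / (19.9 − 8) = 494.01/11.9 = 41.513 mL/cmH2O.
τ = R × C = 10.5 × 0.04151 L/cmH2O = 0.4359 s.
Fraction remaining = e^(−Te/τ) = e^(−0.39/0.4359) = 0.4087; trapped volume = 494.01 × 0.4087 = 201.9 mL.
Additional alveolar pressure from trapping ≈ V_trapped / C = 201.9 / 41.513 = 4.864 cmH2O.

4.9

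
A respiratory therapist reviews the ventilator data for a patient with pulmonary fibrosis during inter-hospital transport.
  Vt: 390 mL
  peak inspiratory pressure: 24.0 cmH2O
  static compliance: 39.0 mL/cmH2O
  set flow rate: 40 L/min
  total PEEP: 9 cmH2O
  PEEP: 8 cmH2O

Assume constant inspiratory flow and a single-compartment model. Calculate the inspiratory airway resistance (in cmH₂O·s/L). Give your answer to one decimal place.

Flow: 40 L/min ÷ 60 = 0.6667 L/s.
Total PEEP = 9 cmH2O (set 8 + intrinsic 1); this is the baseline alveolar pressure.
Equation of motion (constant flow): PIP = Vt/C + R·V̇ + PEEP.
R·V̇ = PIP − Vt/C − PEEP = 24.0 − 390/39.0 − 9 = 24.0 − 10.0 − 9 = 5.0 cmH2O.
R = 5.0 / 0.6667 = 7.5 cmH2O·s/L.

7.5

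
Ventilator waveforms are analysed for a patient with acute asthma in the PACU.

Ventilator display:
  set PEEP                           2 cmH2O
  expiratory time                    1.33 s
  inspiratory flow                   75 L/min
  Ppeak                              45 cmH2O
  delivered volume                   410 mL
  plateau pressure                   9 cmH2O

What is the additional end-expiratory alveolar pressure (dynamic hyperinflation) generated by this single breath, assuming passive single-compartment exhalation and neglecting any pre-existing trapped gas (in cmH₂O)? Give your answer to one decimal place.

3.2

Flow: 75 L/min ÷ 60 = 1.25 L/s.
R = (PIP − Pplat)/V̇ = (45 − 9) / 1.25 = 36.0/1.25 = 28.8 cmH2O·s/L.
C = Vt/(Pplat − PEEP) = 410.0 / (9 − 2) = 410.0/7.0 = 58.571 mL/cmH2O.
τ = R × C = 28.8 × 0.05857 L/cmH2O = 1.687 s.
Fraction remaining = e^(−Te/τ) = e^(−1.33/1.687) = 0.4546; trapped volume = 410.0 × 0.4546 = 186.39 mL.
Additional alveolar pressure from trapping ≈ V_trapped / C = 186.39 / 58.571 = 3.182 cmH2O.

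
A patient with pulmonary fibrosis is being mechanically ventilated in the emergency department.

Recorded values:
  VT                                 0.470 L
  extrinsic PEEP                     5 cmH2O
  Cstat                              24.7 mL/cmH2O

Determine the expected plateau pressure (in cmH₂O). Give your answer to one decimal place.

Pplat = PEEP + Vt / Cstat = 5 + 470 / 24.7 = 5 + 19.028 = 24.028 cmH2O.

24.0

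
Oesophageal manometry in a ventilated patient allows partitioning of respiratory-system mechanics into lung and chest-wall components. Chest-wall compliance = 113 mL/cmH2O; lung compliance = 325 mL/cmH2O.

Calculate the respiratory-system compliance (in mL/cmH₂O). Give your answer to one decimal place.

Lung and chest wall are elastances in series: 1/Crs = 1/CL + 1/Ccw.
1/Crs = 1/325 + 1/113 = 0.01193.
Crs = 83.822 mL/cmH2O.

83.8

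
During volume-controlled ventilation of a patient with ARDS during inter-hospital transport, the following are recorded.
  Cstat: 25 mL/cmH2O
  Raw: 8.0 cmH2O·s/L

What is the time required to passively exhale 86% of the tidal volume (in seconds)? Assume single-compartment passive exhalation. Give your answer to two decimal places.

0.39

τ = R × C = 8.0 × 25 mL/cmH2O = 8.0 × 0.025 L/cmH2O = 0.2 s.
Exhaled fraction f = 1 − e^(−t/τ) → t = −τ·ln(1 − f) = −0.2·ln(0.14) = 0.3932 s.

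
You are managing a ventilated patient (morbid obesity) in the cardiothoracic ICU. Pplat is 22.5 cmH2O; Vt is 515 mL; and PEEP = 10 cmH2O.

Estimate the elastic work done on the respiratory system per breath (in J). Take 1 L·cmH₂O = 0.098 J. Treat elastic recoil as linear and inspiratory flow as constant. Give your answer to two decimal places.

Elastic work ≈ ½ × (Pplat − PEEP) × Vt = 0.5 × (22.5 − 10) × 0.515 L = 0.5 × 12.5 × 0.515 = 3.219 L·cmH2O.
× 0.098 J/(L·cmH2O) → 0.3155 J.

0.32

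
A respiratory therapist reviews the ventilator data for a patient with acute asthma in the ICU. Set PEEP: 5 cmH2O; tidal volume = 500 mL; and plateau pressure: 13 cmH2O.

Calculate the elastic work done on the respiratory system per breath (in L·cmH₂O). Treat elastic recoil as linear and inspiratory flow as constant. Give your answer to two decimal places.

Elastic work ≈ ½ × (Pplat − PEEP) × Vt = 0.5 × (13 − 5) × 0.500 L = 0.5 × 8.0 × 0.500 = 2.0 L·cmH2O.

2.00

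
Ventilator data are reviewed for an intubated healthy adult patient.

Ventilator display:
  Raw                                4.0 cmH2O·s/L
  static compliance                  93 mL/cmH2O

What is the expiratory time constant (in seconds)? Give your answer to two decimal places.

τ = R × C = 4.0 × 93 mL/cmH2O = 4.0 × 0.093 L/cmH2O = 0.372 s.

0.37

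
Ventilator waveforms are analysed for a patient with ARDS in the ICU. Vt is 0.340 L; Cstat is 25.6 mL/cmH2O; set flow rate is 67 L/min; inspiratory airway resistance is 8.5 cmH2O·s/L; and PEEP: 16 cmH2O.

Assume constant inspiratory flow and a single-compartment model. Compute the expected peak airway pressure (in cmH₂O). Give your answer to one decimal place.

Flow: 67 L/min ÷ 60 = 1.1167 L/s.
Equation of motion (constant flow): PIP = Vt/C + R·V̇ + PEEP.
PIP = 340/25.6 + 8.5×1.1167 + 16 = 13.281 + 9.492 + 16 = 38.773 cmH2O.

38.8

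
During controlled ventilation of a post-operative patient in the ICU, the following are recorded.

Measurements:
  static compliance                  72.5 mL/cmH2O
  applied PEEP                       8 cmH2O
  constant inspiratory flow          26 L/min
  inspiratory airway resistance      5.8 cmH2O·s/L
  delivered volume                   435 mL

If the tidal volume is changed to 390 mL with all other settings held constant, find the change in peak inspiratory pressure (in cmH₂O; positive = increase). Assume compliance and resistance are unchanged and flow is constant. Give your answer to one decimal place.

PIP = Vt/C + R·V̇ + PEEP (constant-flow equation of motion).
Only the elastic term changes: ΔPIP = ΔVt / C = (390 − 435) / 72.5 = -0.6207 cmH2O.

-0.6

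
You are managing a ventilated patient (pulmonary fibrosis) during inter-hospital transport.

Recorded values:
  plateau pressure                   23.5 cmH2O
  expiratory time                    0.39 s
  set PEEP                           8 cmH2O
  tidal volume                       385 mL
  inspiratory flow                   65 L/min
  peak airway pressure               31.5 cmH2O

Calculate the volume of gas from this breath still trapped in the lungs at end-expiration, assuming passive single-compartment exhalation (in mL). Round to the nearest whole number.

Flow: 65 L/min ÷ 60 = 1.0833 L/s.
R = (PIP − Pplat)/V̇ = (31.5 − 23.5) / 1.0833 = 8.0/1.0833 = 7.385 cmH2O·s/L.
C = Vt/(Pplat − PEEP) = 385.0 / (23.5 − 8) = 385.0/15.5 = 24.839 mL/cmH2O.
τ = R × C = 7.385 × 0.02484 L/cmH2O = 0.1834 s.
Fraction remaining = e^(−Te/τ) = e^(−0.39/0.1834) = 0.1193.
Trapped volume = 385.0 × 0.1193 = 45.931 mL.

46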